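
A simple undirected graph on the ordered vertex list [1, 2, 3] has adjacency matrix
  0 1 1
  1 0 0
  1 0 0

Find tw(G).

1

A width-1 tree decomposition is:
Bags: B1 = {1, 3}  B2 = {1, 2}
Tree: B1–B2
Each bag holds 2 vertices, so the decomposition has width 1, which upper-bounds the treewidth. G has an edge, so its treewidth is at least 1. Therefore the treewidth is 1.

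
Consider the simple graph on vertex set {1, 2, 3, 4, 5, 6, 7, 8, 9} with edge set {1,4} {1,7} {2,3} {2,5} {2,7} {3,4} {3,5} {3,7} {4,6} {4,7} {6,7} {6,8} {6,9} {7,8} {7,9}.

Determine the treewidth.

2

A width-2 tree decomposition is:
Bags: B1 = {6, 7, 8}  B2 = {4, 6, 7}  B3 = {3, 4, 7}  B4 = {1, 4, 7}  B5 = {6, 7, 9}  B6 = {2, 3, 7}  B7 = {2, 3, 5}
Tree: B1–B2, B2–B3, B3–B4, B2–B5, B3–B6, B6–B7
The largest bag has 3 vertices, giving width 2; this decomposition certifies tw(G) ≤ 2. On the other hand G contains the 3-clique {2, 3, 5}. A clique must lie in a single bag of any decomposition, so no decomposition can have width below 2. Hence tw(G) = 2 exactly.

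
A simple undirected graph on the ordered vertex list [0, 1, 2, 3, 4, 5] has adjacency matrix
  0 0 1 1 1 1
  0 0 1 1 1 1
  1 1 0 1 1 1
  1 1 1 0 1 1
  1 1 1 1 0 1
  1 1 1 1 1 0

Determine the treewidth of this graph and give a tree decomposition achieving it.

Treewidth 4.
One such decomposition:
Bags: B1 = {1, 2, 3, 4, 5}  B2 = {0, 2, 3, 4, 5}
Tree: B1–B2

The largest bag has 5 vertices, giving width 4; this decomposition certifies tw(G) ≤ 4. Conversely, {0, 2, 3, 4, 5} is a clique of size 5, and the vertices of any clique must share a bag in every tree decomposition; so some bag has ≥ 5 vertices and tw(G) ≥ 4. The upper and lower bounds meet at 4, so that is the treewidth.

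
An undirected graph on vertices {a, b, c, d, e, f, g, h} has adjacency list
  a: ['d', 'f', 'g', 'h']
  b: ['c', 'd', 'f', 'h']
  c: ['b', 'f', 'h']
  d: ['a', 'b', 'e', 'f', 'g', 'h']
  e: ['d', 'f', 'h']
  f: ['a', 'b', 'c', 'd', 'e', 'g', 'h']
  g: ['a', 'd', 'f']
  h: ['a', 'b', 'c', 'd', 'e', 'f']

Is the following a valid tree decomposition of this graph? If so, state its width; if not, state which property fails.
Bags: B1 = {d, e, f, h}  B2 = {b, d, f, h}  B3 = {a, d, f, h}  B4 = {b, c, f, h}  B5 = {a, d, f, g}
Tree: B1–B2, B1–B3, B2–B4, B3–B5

Every vertex of G appears in some bag (union = {a, b, c, d, e, f, g, h}); every edge is covered by a bag; and for each vertex v the set of bags containing v is connected in the bag tree. The decomposition is therefore valid. The largest bag has 4 vertices, so the width is 3.

Yes; width 3.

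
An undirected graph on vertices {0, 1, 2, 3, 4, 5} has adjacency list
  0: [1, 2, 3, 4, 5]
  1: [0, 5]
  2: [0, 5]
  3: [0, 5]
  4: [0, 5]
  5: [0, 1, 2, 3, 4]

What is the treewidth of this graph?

A width-2 tree decomposition is:
Bags: B1 = {0, 4, 5}  B2 = {0, 2, 5}  B3 = {0, 3, 5}  B4 = {0, 1, 5}
Tree: B1–B2, B2–B3, B3–B4
Every bag has size at most 3, so the width is 3 − 1 = 2 and tw(G) ≤ 2. On the other hand G contains the 3-clique {0, 1, 5}. A clique must lie in a single bag of any decomposition, so no decomposition can have width below 2. The upper and lower bounds meet at 2, so that is the treewidth.

2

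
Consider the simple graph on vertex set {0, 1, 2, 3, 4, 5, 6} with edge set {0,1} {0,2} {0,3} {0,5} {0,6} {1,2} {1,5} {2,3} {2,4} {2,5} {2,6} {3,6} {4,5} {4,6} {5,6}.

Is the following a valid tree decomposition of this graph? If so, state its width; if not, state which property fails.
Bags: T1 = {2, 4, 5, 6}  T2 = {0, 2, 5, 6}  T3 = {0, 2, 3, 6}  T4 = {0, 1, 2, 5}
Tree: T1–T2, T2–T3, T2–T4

Yes; width 3.

Vertex coverage: the bags together contain {0, 1, 2, 3, 4, 5, 6}, the full vertex set. Edge coverage: each edge of G has both endpoints in at least one bag. Running intersection: for every vertex, the bags containing it form a connected subtree. All three properties hold, so this is a valid tree decomposition of width max|bag| − 1 = 3, and hence tw(G) ≤ 3.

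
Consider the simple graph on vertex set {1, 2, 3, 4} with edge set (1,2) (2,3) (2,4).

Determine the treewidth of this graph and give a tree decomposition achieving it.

Treewidth 1.
One optimal decomposition is:
Bags: B1 = {1, 2}  B2 = {2, 4}  B3 = {2, 3}
Tree: B1–B2, B2–B3

The largest bag has 2 vertices, giving width 1; this decomposition certifies tw(G) ≤ 1. G has an edge, so its treewidth is at least 1. The upper and lower bounds meet at 1, so that is the treewidth.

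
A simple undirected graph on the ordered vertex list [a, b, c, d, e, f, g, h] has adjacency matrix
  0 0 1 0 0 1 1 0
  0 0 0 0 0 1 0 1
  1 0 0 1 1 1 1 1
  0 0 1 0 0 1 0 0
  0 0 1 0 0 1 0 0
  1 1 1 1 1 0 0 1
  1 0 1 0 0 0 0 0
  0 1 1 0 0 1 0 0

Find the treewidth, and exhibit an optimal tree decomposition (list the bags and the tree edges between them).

Every bag has size at most 3, so the width is 3 − 1 = 2 and tw(G) ≤ 2. For the lower bound, the 3 vertices {a, c, g} are pairwise adjacent, and any tree decomposition puts a clique entirely inside one bag — forcing width ≥ 2. The upper and lower bounds meet at 2, so that is the treewidth.

Treewidth 2.
One such decomposition:
Bags: B1 = {b, f, h}  B2 = {c, f, h}  B3 = {c, d, f}  B4 = {a, c, f}  B5 = {c, e, f}  B6 = {a, c, g}
Tree: B1–B2, B2–B3, B2–B4, B2–B5, B4–B6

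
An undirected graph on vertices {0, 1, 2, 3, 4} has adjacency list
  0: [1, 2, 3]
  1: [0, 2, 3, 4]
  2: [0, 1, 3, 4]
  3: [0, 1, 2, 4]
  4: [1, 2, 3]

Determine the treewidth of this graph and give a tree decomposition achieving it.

Every bag has size at most 4, so the width is 4 − 1 = 3 and tw(G) ≤ 3. For the lower bound, the 4 vertices {0, 1, 2, 3} are pairwise adjacent, and any tree decomposition puts a clique entirely inside one bag — forcing width ≥ 3. Therefore the treewidth is 3.

Treewidth 3.
One optimal decomposition is:
Bags: B1 = {0, 1, 2, 3}  B2 = {1, 2, 3, 4}
Tree: B1–B2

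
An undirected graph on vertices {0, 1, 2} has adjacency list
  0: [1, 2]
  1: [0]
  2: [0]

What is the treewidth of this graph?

A width-1 tree decomposition is:
Bags: B1 = {0, 1}  B2 = {0, 2}
Tree: B1–B2
Each bag holds 2 vertices, so the decomposition has width 1, which upper-bounds the treewidth. Since G has at least one edge (e.g. 1–0), it is not an edgeless graph, so tw(G) ≥ 1. Therefore the treewidth is 1.

1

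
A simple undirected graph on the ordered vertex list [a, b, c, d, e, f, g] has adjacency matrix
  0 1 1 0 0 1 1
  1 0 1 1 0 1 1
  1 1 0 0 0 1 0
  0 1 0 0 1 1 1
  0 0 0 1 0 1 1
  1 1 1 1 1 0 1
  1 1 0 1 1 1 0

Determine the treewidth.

A width-3 tree decomposition is:
Bags: B1 = {d, e, f, g}  B2 = {b, d, f, g}  B3 = {a, b, f, g}  B4 = {a, b, c, f}
Tree: B1–B2, B2–B3, B3–B4
Every bag has size at most 4, so the width is 4 − 1 = 3 and tw(G) ≤ 3. On the other hand G contains the 4-clique {d, e, f, g}. A clique must lie in a single bag of any decomposition, so no decomposition can have width below 3. Combining the bounds, tw(G) = 3.

3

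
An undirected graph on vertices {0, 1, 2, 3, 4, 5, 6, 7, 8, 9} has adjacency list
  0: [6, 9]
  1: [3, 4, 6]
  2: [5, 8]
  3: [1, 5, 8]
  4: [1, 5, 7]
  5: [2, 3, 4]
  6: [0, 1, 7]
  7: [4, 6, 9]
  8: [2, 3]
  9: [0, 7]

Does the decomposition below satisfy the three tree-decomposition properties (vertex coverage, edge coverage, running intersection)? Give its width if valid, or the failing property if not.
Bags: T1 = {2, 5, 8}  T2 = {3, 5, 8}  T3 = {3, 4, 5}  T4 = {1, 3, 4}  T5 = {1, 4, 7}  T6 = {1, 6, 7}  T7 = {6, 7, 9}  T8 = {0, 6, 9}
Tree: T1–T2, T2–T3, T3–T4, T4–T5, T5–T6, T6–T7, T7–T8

Yes; width 2.

Vertex coverage: the bags together contain {0, 1, 2, 3, 4, 5, 6, 7, 8, 9}, the full vertex set. Edge coverage: each edge of G has both endpoints in at least one bag. Running intersection: for every vertex, the bags containing it form a connected subtree. All three properties hold, so this is a valid tree decomposition of width max|bag| − 1 = 2, and hence tw(G) ≤ 2.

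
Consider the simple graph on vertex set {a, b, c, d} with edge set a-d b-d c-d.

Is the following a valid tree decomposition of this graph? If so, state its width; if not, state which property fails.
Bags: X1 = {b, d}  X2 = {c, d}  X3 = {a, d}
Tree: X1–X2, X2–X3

Yes; width 1.

Vertex coverage: the bags together contain {a, b, c, d}, the full vertex set. Edge coverage: each edge of G has both endpoints in at least one bag. Running intersection: for every vertex, the bags containing it form a connected subtree. All three properties hold, so this is a valid tree decomposition of width max|bag| − 1 = 1, and hence tw(G) ≤ 1.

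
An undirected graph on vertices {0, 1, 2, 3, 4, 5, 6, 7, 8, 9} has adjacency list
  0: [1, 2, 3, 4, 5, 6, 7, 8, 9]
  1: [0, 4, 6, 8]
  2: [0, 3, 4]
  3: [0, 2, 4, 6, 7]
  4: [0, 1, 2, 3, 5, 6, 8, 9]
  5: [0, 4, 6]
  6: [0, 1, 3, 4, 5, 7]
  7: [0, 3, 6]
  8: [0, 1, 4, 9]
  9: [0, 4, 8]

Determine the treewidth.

3

A width-3 tree decomposition is:
Bags: B1 = {0, 2, 3, 4}  B2 = {0, 3, 4, 6}  B3 = {0, 4, 5, 6}  B4 = {0, 1, 4, 6}  B5 = {0, 1, 4, 8}  B6 = {0, 4, 8, 9}  B7 = {0, 3, 6, 7}
Tree: B1–B2, B2–B3, B2–B4, B4–B5, B5–B6, B2–B7
The largest bag has 4 vertices, giving width 3; this decomposition certifies tw(G) ≤ 3. For the lower bound, the 4 vertices {0, 1, 4, 8} are pairwise adjacent, and any tree decomposition puts a clique entirely inside one bag — forcing width ≥ 3. Hence tw(G) = 3 exactly.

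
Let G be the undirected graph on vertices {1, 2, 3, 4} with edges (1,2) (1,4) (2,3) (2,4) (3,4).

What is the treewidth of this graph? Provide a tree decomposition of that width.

The largest bag has 3 vertices, giving width 2; this decomposition certifies tw(G) ≤ 2. Conversely, {1, 2, 4} is a clique of size 3, and the vertices of any clique must share a bag in every tree decomposition; so some bag has ≥ 3 vertices and tw(G) ≥ 2. The upper and lower bounds meet at 2, so that is the treewidth.

Treewidth 2.
One such decomposition:
Bags: B1 = {2, 3, 4}  B2 = {1, 2, 4}
Tree: B1–B2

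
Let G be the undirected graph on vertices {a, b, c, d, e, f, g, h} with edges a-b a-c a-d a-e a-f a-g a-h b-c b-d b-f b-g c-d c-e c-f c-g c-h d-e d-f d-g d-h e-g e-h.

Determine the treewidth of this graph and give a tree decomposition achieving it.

Each bag holds 5 vertices, so the decomposition has width 4, which upper-bounds the treewidth. Conversely, {a, c, d, e, g} is a clique of size 5, and the vertices of any clique must share a bag in every tree decomposition; so some bag has ≥ 5 vertices and tw(G) ≥ 4. Hence tw(G) = 4 exactly.

Treewidth 4.
Bags: B1 = {a, c, d, e, h}  B2 = {a, c, d, e, g}  B3 = {a, b, c, d, g}  B4 = {a, b, c, d, f}
Tree: B1–B2, B2–B3, B3–B4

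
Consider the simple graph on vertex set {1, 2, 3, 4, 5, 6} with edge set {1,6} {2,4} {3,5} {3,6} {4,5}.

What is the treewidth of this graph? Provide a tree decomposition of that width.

Every bag has size at most 2, so the width is 2 − 1 = 1 and tw(G) ≤ 1. Since G has at least one edge (e.g. 2–4), it is not an edgeless graph, so tw(G) ≥ 1. Therefore the treewidth is 1.

Treewidth 1.
Bags: B1 = {2, 4}  B2 = {4, 5}  B3 = {3, 5}  B4 = {3, 6}  B5 = {1, 6}
Tree: B1–B2, B2–B3, B3–B4, B4–B5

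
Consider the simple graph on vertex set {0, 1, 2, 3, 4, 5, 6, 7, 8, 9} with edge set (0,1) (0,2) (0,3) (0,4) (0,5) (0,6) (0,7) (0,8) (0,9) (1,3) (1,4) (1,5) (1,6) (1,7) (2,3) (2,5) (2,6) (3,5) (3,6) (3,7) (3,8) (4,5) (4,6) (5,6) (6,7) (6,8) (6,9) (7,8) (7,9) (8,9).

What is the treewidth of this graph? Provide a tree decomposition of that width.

Treewidth 4.
One optimal decomposition is:
Bags: B1 = {0, 6, 7, 8, 9}  B2 = {0, 3, 6, 7, 8}  B3 = {0, 1, 3, 6, 7}  B4 = {0, 1, 3, 5, 6}  B5 = {0, 2, 3, 5, 6}  B6 = {0, 1, 4, 5, 6}
Tree: B1–B2, B2–B3, B3–B4, B4–B5, B4–B6

Every bag has size at most 5, so the width is 5 − 1 = 4 and tw(G) ≤ 4. For the lower bound, the 5 vertices {0, 6, 7, 8, 9} are pairwise adjacent, and any tree decomposition puts a clique entirely inside one bag — forcing width ≥ 4. The upper and lower bounds meet at 4, so that is the treewidth.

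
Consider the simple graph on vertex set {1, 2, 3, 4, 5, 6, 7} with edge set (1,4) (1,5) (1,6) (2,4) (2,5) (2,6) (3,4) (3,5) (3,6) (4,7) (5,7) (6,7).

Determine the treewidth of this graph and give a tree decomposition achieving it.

Treewidth 3.
One optimal decomposition is:
Bags: B1 = {4, 5, 6, 7}  B2 = {3, 4, 5, 6}  B3 = {2, 4, 5, 6}  B4 = {1, 4, 5, 6}
Tree: B1–B2, B2–B3, B3–B4

Every bag has size at most 4, so the width is 4 − 1 = 3 and tw(G) ≤ 3. For the lower bound: the 4 vertex sets {6,7}, {3,4}, {5}, {2} are disjoint, each induces a connected subgraph, and every pair is joined by at least one edge of G. Contracting each set to a single vertex therefore yields K_{4} as a minor, and since treewidth is minor-monotone, tw(G) ≥ tw(K_{4}) = 3. Combining the bounds, tw(G) = 3.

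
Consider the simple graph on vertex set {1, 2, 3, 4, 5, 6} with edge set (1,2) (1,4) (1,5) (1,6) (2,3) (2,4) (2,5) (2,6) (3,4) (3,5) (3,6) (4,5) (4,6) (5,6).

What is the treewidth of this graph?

4

A width-4 tree decomposition is:
Bags: B1 = {2, 3, 4, 5, 6}  B2 = {1, 2, 4, 5, 6}
Tree: B1–B2
Each bag holds 5 vertices, so the decomposition has width 4, which upper-bounds the treewidth. For the lower bound, the 5 vertices {1, 2, 4, 5, 6} are pairwise adjacent, and any tree decomposition puts a clique entirely inside one bag — forcing width ≥ 4. The upper and lower bounds meet at 4, so that is the treewidth.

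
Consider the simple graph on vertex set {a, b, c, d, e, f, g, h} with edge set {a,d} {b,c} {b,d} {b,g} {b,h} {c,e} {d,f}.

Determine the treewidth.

A width-1 tree decomposition is:
Bags: B1 = {b, d}  B2 = {d, f}  B3 = {a, d}  B4 = {b, c}  B5 = {b, h}  B6 = {b, g}  B7 = {c, e}
Tree: B1–B2, B2–B3, B1–B4, B1–B5, B5–B6, B4–B7
Each bag holds 2 vertices, so the decomposition has width 1, which upper-bounds the treewidth. Any graph with an edge has treewidth ≥ 1, and G has the edge d–b. The upper and lower bounds meet at 1, so that is the treewidth.

1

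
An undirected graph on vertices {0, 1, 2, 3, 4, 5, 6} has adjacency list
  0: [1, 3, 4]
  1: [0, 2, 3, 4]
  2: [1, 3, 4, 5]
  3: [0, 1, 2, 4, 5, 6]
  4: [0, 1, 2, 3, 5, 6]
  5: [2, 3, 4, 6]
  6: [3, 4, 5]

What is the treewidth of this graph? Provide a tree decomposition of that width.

Every bag has size at most 4, so the width is 4 − 1 = 3 and tw(G) ≤ 3. For the lower bound, the 4 vertices {0, 1, 3, 4} are pairwise adjacent, and any tree decomposition puts a clique entirely inside one bag — forcing width ≥ 3. The upper and lower bounds meet at 3, so that is the treewidth.

Treewidth 3.
Bags: B1 = {1, 2, 3, 4}  B2 = {2, 3, 4, 5}  B3 = {0, 1, 3, 4}  B4 = {3, 4, 5, 6}
Tree: B1–B2, B1–B3, B2–B4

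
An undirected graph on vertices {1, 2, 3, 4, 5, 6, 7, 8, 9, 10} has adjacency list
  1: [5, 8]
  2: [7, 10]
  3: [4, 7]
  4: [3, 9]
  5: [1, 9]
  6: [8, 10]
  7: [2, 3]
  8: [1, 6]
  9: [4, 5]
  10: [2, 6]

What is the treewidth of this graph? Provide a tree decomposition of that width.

Each bag holds 3 vertices, so the decomposition has width 2, which upper-bounds the treewidth. Since 5–9–4–3–7–2–10–6–8–1–5 is a cycle in G, G is not acyclic. Forests are exactly the graphs of treewidth ≤ 1, so tw(G) ≥ 2. Combining the bounds, tw(G) = 2.

Treewidth 2.
One such decomposition:
Bags: B1 = {4, 5, 9}  B2 = {3, 4, 5}  B3 = {3, 5, 7}  B4 = {2, 5, 7}  B5 = {2, 5, 10}  B6 = {5, 6, 10}  B7 = {5, 6, 8}  B8 = {1, 5, 8}
Tree: B1–B2, B2–B3, B3–B4, B4–B5, B5–B6, B6–B7, B7–B8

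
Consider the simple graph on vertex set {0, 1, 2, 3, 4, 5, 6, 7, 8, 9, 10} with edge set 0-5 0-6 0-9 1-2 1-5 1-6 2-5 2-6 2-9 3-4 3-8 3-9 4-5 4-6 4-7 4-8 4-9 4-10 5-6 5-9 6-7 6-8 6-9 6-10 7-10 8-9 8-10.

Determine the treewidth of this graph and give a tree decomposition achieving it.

Treewidth 3.
One such decomposition:
Bags: B1 = {4, 6, 8, 9}  B2 = {4, 6, 8, 10}  B3 = {4, 5, 6, 9}  B4 = {4, 6, 7, 10}  B5 = {2, 5, 6, 9}  B6 = {0, 5, 6, 9}  B7 = {3, 4, 8, 9}  B8 = {1, 2, 5, 6}
Tree: B1–B2, B1–B3, B2–B4, B3–B5, B3–B6, B1–B7, B5–B8

Every bag has size at most 4, so the width is 4 − 1 = 3 and tw(G) ≤ 3. Conversely, {3, 4, 8, 9} is a clique of size 4, and the vertices of any clique must share a bag in every tree decomposition; so some bag has ≥ 4 vertices and tw(G) ≥ 3. Therefore the treewidth is 3.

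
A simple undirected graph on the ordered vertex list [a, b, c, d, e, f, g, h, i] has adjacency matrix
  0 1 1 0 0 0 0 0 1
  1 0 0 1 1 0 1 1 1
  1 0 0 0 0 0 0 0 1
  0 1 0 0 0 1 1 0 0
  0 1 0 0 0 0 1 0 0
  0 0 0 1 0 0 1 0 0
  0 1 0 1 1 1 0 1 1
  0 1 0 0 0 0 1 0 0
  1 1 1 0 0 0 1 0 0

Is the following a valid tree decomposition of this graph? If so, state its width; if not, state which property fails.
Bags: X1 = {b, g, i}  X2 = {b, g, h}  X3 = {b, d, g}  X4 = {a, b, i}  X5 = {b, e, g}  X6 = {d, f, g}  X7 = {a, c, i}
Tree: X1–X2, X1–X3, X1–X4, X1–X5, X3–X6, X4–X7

Yes; width 2.

Vertex coverage: the bags together contain {a, b, c, d, e, f, g, h, i}, the full vertex set. Edge coverage: each edge of G has both endpoints in at least one bag. Running intersection: for every vertex, the bags containing it form a connected subtree. All three properties hold, so this is a valid tree decomposition of width max|bag| − 1 = 2, and hence tw(G) ≤ 2.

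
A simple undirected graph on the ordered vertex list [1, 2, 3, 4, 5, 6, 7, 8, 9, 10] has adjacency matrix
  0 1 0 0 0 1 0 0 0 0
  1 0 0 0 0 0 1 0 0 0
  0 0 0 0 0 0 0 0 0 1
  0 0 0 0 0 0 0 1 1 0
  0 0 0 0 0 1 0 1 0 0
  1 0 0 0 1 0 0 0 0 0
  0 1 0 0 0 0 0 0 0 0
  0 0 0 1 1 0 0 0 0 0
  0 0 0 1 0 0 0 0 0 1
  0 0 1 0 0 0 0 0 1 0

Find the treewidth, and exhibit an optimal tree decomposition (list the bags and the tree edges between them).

Treewidth 1.
One such decomposition:
Bags: B1 = {3, 10}  B2 = {9, 10}  B3 = {4, 9}  B4 = {4, 8}  B5 = {5, 8}  B6 = {5, 6}  B7 = {1, 6}  B8 = {1, 2}  B9 = {2, 7}
Tree: B1–B2, B2–B3, B3–B4, B4–B5, B5–B6, B6–B7, B7–B8, B8–B9

The largest bag has 2 vertices, giving width 1; this decomposition certifies tw(G) ≤ 1. G has an edge, so its treewidth is at least 1. Therefore the treewidth is 1.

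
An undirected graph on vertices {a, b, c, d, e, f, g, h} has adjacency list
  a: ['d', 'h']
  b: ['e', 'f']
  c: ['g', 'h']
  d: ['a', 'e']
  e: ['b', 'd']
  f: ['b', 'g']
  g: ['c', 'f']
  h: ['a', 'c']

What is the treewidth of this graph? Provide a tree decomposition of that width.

The largest bag has 3 vertices, giving width 2; this decomposition certifies tw(G) ≤ 2. Since g–c–h–a–d–e–b–f–g is a cycle in G, G is not acyclic. Forests are exactly the graphs of treewidth ≤ 1, so tw(G) ≥ 2. Therefore the treewidth is 2.

Treewidth 2.
One optimal decomposition is:
Bags: B1 = {c, g, h}  B2 = {a, g, h}  B3 = {a, d, g}  B4 = {d, e, g}  B5 = {b, e, g}  B6 = {b, f, g}
Tree: B1–B2, B2–B3, B3–B4, B4–B5, B5–B6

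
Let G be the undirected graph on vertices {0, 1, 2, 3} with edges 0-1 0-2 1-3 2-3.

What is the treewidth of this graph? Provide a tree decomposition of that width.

Treewidth 2.
One optimal decomposition is:
Bags: B1 = {1, 2, 3}  B2 = {0, 1, 2}
Tree: B1–B2

Each bag holds 3 vertices, so the decomposition has width 2, which upper-bounds the treewidth. Since 2–3–1–0–2 is a cycle in G, G is not acyclic. Forests are exactly the graphs of treewidth ≤ 1, so tw(G) ≥ 2. The upper and lower bounds meet at 2, so that is the treewidth.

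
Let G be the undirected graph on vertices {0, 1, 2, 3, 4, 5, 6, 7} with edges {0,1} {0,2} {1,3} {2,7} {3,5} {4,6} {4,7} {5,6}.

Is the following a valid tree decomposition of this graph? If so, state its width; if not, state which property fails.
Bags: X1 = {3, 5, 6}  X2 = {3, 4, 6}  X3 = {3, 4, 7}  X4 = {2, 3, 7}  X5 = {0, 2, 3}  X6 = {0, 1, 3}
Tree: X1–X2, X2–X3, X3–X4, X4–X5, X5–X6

Checking the three conditions: (i) the bags cover all of {0, 1, 2, 3, 4, 5, 6, 7}; (ii) for each edge, some bag contains both endpoints; (iii) the bags containing any fixed vertex form a subtree. All hold, so the decomposition is valid with width 3 − 1 = 2.

Yes; width 2.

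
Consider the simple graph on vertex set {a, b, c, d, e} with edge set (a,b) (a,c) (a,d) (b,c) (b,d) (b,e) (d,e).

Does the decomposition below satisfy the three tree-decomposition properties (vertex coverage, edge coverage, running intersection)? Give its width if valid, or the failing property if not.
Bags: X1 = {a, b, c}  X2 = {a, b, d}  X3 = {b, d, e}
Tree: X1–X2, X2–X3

Yes; width 2.

Checking the three conditions: (i) the bags cover all of {a, b, c, d, e}; (ii) for each edge, some bag contains both endpoints; (iii) the bags containing any fixed vertex form a subtree. All hold, so the decomposition is valid with width 3 − 1 = 2.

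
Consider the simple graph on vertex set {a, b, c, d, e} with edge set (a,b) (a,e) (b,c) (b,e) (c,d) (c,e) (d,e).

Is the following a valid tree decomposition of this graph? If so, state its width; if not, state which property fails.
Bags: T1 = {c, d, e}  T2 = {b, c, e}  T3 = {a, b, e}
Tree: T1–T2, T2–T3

Every vertex of G appears in some bag (union = {a, b, c, d, e}); every edge is covered by a bag; and for each vertex v the set of bags containing v is connected in the bag tree. The decomposition is therefore valid. The largest bag has 3 vertices, so the width is 2.

Yes; width 2.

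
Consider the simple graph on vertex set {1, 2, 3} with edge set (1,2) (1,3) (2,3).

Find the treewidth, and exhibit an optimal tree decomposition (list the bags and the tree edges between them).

Treewidth 2.
Bags: B1 = {1, 2, 3}
Tree: (single bag)

A single bag containing all 3 vertices is trivially a valid decomposition of width 2. On the other hand G contains the 3-clique {1, 2, 3}. A clique must lie in a single bag of any decomposition, so no decomposition can have width below 2. Hence tw(G) = 2 exactly.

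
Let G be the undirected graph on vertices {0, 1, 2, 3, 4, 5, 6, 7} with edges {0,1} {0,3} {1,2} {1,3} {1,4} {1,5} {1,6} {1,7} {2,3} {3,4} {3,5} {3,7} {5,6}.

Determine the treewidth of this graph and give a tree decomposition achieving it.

The largest bag has 3 vertices, giving width 2; this decomposition certifies tw(G) ≤ 2. Conversely, {0, 1, 3} is a clique of size 3, and the vertices of any clique must share a bag in every tree decomposition; so some bag has ≥ 3 vertices and tw(G) ≥ 2. Therefore the treewidth is 2.

Treewidth 2.
Bags: B1 = {1, 3, 4}  B2 = {1, 3, 7}  B3 = {0, 1, 3}  B4 = {1, 2, 3}  B5 = {1, 3, 5}  B6 = {1, 5, 6}
Tree: B1–B2, B2–B3, B3–B4, B4–B5, B5–B6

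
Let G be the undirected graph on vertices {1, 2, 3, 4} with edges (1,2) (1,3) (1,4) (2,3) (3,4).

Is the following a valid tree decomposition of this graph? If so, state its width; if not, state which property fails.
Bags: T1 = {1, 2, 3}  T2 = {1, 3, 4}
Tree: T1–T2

Vertex coverage: the bags together contain {1, 2, 3, 4}, the full vertex set. Edge coverage: each edge of G has both endpoints in at least one bag. Running intersection: for every vertex, the bags containing it form a connected subtree. All three properties hold, so this is a valid tree decomposition of width max|bag| − 1 = 2, and hence tw(G) ≤ 2.

Yes; width 2.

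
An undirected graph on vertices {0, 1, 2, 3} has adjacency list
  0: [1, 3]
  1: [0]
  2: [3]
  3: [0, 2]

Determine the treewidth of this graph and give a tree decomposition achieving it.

Treewidth 1.
One optimal decomposition is:
Bags: B1 = {0, 1}  B2 = {0, 3}  B3 = {2, 3}
Tree: B1–B2, B2–B3

The largest bag has 2 vertices, giving width 1; this decomposition certifies tw(G) ≤ 1. G has an edge, so its treewidth is at least 1. Therefore the treewidth is 1.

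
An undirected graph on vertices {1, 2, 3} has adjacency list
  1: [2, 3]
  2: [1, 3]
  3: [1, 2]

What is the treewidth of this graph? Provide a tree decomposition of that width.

A single bag containing all 3 vertices is trivially a valid decomposition of width 2. On the other hand G contains the 3-clique {1, 2, 3}. A clique must lie in a single bag of any decomposition, so no decomposition can have width below 2. Therefore the treewidth is 2.

Treewidth 2.
One optimal decomposition is:
Bags: B1 = {1, 2, 3}
Tree: (single bag)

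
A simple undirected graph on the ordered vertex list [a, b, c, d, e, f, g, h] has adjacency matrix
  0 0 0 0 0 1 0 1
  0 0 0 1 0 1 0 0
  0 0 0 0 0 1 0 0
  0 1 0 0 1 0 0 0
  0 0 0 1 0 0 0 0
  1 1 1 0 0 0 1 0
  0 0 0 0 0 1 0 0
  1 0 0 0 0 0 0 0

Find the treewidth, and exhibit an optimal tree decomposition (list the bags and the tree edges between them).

Treewidth 1.
Bags: B1 = {b, f}  B2 = {b, d}  B3 = {c, f}  B4 = {a, f}  B5 = {a, h}  B6 = {d, e}  B7 = {f, g}
Tree: B1–B2, B1–B3, B1–B4, B4–B5, B2–B6, B3–B7

Each bag holds 2 vertices, so the decomposition has width 1, which upper-bounds the treewidth. Any graph with an edge has treewidth ≥ 1, and G has the edge f–b. The upper and lower bounds meet at 1, so that is the treewidth.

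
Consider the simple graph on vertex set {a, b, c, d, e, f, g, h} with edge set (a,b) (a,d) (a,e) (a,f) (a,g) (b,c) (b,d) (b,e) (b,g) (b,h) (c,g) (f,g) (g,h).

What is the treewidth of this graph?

A width-2 tree decomposition is:
Bags: B1 = {b, g, h}  B2 = {a, b, g}  B3 = {b, c, g}  B4 = {a, b, d}  B5 = {a, b, e}  B6 = {a, f, g}
Tree: B1–B2, B2–B3, B2–B4, B4–B5, B2–B6
Each bag holds 3 vertices, so the decomposition has width 2, which upper-bounds the treewidth. Conversely, {a, f, g} is a clique of size 3, and the vertices of any clique must share a bag in every tree decomposition; so some bag has ≥ 3 vertices and tw(G) ≥ 2. Combining the bounds, tw(G) = 2.

2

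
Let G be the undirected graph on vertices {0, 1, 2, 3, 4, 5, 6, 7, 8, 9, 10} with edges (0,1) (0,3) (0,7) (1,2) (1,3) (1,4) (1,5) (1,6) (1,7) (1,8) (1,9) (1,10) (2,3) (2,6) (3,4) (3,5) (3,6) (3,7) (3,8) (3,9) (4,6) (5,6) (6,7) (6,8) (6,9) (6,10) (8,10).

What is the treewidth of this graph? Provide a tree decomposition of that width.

Each bag holds 4 vertices, so the decomposition has width 3, which upper-bounds the treewidth. On the other hand G contains the 4-clique {1, 6, 8, 10}. A clique must lie in a single bag of any decomposition, so no decomposition can have width below 3. Combining the bounds, tw(G) = 3.

Treewidth 3.
Bags: B1 = {1, 2, 3, 6}  B2 = {1, 3, 5, 6}  B3 = {1, 3, 6, 8}  B4 = {1, 3, 6, 7}  B5 = {1, 6, 8, 10}  B6 = {1, 3, 4, 6}  B7 = {1, 3, 6, 9}  B8 = {0, 1, 3, 7}
Tree: B1–B2, B2–B3, B3–B4, B3–B5, B2–B6, B3–B7, B4–B8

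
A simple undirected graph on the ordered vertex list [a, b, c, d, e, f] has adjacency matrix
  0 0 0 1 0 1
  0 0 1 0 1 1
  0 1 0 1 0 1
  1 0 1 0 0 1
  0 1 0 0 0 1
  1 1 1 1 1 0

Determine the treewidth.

2

A width-2 tree decomposition is:
Bags: B1 = {a, d, f}  B2 = {c, d, f}  B3 = {b, c, f}  B4 = {b, e, f}
Tree: B1–B2, B2–B3, B3–B4
The largest bag has 3 vertices, giving width 2; this decomposition certifies tw(G) ≤ 2. For the lower bound, the 3 vertices {c, d, f} are pairwise adjacent, and any tree decomposition puts a clique entirely inside one bag — forcing width ≥ 2. Hence tw(G) = 2 exactly.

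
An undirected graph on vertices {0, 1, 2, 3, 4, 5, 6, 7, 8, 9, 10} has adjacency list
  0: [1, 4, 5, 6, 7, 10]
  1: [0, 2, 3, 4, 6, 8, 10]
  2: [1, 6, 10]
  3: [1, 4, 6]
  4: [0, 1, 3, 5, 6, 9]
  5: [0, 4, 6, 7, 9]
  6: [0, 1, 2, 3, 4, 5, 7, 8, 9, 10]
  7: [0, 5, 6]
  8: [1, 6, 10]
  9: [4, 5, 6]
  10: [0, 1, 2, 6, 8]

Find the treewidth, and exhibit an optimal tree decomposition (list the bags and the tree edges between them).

Each bag holds 4 vertices, so the decomposition has width 3, which upper-bounds the treewidth. For the lower bound, the 4 vertices {0, 1, 6, 10} are pairwise adjacent, and any tree decomposition puts a clique entirely inside one bag — forcing width ≥ 3. Combining the bounds, tw(G) = 3.

Treewidth 3.
One such decomposition:
Bags: B1 = {1, 6, 8, 10}  B2 = {0, 1, 6, 10}  B3 = {0, 1, 4, 6}  B4 = {0, 4, 5, 6}  B5 = {1, 3, 4, 6}  B6 = {1, 2, 6, 10}  B7 = {0, 5, 6, 7}  B8 = {4, 5, 6, 9}
Tree: B1–B2, B2–B3, B3–B4, B3–B5, B1–B6, B4–B7, B4–B8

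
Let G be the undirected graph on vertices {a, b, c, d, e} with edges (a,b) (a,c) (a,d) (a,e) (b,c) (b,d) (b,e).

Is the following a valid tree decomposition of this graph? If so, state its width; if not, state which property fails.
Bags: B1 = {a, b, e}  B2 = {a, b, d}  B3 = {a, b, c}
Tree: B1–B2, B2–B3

Vertex coverage: the bags together contain {a, b, c, d, e}, the full vertex set. Edge coverage: each edge of G has both endpoints in at least one bag. Running intersection: for every vertex, the bags containing it form a connected subtree. All three properties hold, so this is a valid tree decomposition of width max|bag| − 1 = 2, and hence tw(G) ≤ 2.

Yes; width 2.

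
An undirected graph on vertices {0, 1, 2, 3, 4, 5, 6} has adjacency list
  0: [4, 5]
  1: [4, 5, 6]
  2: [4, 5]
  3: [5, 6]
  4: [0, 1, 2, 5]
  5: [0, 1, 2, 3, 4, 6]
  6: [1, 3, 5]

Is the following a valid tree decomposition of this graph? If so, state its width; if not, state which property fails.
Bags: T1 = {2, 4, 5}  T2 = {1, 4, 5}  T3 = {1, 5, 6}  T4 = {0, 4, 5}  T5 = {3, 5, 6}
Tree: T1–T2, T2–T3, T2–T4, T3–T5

Yes; width 2.

Vertex coverage: the bags together contain {0, 1, 2, 3, 4, 5, 6}, the full vertex set. Edge coverage: each edge of G has both endpoints in at least one bag. Running intersection: for every vertex, the bags containing it form a connected subtree. All three properties hold, so this is a valid tree decomposition of width max|bag| − 1 = 2, and hence tw(G) ≤ 2.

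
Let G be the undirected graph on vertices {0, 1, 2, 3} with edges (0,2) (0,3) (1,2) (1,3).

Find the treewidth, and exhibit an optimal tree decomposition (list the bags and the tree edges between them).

Treewidth 2.
One optimal decomposition is:
Bags: B1 = {1, 2, 3}  B2 = {0, 2, 3}
Tree: B1–B2

Every bag has size at most 3, so the width is 3 − 1 = 2 and tw(G) ≤ 2. For the lower bound, G contains the cycle 3–1–2–0–3, so G is not a forest; only forests have treewidth ≤ 1, hence tw(G) ≥ 2. Combining the bounds, tw(G) = 2.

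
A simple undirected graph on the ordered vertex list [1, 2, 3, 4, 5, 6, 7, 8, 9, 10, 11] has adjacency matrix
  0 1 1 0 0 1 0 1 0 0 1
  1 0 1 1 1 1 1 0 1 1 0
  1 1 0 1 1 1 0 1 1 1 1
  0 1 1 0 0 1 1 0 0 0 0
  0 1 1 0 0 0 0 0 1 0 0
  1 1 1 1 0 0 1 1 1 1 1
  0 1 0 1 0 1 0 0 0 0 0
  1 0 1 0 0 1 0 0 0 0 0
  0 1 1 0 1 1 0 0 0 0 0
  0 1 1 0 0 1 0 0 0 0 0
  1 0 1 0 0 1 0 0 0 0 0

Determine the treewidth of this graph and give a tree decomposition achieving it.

Treewidth 3.
One optimal decomposition is:
Bags: B1 = {1, 2, 3, 6}  B2 = {2, 3, 4, 6}  B3 = {1, 3, 6, 8}  B4 = {2, 4, 6, 7}  B5 = {1, 3, 6, 11}  B6 = {2, 3, 6, 9}  B7 = {2, 3, 6, 10}  B8 = {2, 3, 5, 9}
Tree: B1–B2, B1–B3, B2–B4, B1–B5, B2–B6, B1–B7, B6–B8

The largest bag has 4 vertices, giving width 3; this decomposition certifies tw(G) ≤ 3. Conversely, {2, 3, 5, 9} is a clique of size 4, and the vertices of any clique must share a bag in every tree decomposition; so some bag has ≥ 4 vertices and tw(G) ≥ 3. The upper and lower bounds meet at 3, so that is the treewidth.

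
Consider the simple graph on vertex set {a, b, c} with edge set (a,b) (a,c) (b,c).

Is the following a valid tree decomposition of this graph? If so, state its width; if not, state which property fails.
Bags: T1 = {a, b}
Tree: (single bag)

A tree decomposition must satisfy three properties: every vertex lies in some bag; for every edge, both endpoints lie together in some bag; and for every vertex, the bags containing it form a connected subtree. Here vertex c appears in no bag, so the decomposition is invalid.

No — vertex c appears in no bag.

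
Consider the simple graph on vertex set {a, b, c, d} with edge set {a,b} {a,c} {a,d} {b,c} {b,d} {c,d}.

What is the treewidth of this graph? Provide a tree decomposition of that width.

Treewidth 3.
One such decomposition:
Bags: B1 = {a, b, c, d}
Tree: (single bag)

A single bag containing all 4 vertices is trivially a valid decomposition of width 3. Conversely, {a, b, c, d} is a clique of size 4, and the vertices of any clique must share a bag in every tree decomposition; so some bag has ≥ 4 vertices and tw(G) ≥ 3. Hence tw(G) = 3 exactly.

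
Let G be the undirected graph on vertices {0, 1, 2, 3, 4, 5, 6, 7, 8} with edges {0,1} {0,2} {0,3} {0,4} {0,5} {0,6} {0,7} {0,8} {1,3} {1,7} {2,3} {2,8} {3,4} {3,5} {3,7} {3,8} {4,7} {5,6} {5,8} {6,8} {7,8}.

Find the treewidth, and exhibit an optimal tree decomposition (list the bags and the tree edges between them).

Each bag holds 4 vertices, so the decomposition has width 3, which upper-bounds the treewidth. For the lower bound, the 4 vertices {0, 2, 3, 8} are pairwise adjacent, and any tree decomposition puts a clique entirely inside one bag — forcing width ≥ 3. The upper and lower bounds meet at 3, so that is the treewidth.

Treewidth 3.
One such decomposition:
Bags: B1 = {0, 5, 6, 8}  B2 = {0, 3, 5, 8}  B3 = {0, 3, 7, 8}  B4 = {0, 2, 3, 8}  B5 = {0, 1, 3, 7}  B6 = {0, 3, 4, 7}
Tree: B1–B2, B2–B3, B3–B4, B3–B5, B3–B6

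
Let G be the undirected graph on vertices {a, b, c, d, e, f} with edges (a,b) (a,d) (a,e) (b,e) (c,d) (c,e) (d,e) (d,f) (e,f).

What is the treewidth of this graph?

2

A width-2 tree decomposition is:
Bags: B1 = {a, b, e}  B2 = {a, d, e}  B3 = {d, e, f}  B4 = {c, d, e}
Tree: B1–B2, B2–B3, B2–B4
Every bag has size at most 3, so the width is 3 − 1 = 2 and tw(G) ≤ 2. Conversely, {a, d, e} is a clique of size 3, and the vertices of any clique must share a bag in every tree decomposition; so some bag has ≥ 3 vertices and tw(G) ≥ 2. Hence tw(G) = 2 exactly.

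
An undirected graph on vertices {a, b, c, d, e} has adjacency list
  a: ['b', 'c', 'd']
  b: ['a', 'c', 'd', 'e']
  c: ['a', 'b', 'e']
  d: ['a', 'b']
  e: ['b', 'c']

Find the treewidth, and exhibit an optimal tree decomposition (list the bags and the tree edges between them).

Every bag has size at most 3, so the width is 3 − 1 = 2 and tw(G) ≤ 2. Conversely, {a, b, d} is a clique of size 3, and the vertices of any clique must share a bag in every tree decomposition; so some bag has ≥ 3 vertices and tw(G) ≥ 2. Therefore the treewidth is 2.

Treewidth 2.
One optimal decomposition is:
Bags: B1 = {a, b, c}  B2 = {a, b, d}  B3 = {b, c, e}
Tree: B1–B2, B1–B3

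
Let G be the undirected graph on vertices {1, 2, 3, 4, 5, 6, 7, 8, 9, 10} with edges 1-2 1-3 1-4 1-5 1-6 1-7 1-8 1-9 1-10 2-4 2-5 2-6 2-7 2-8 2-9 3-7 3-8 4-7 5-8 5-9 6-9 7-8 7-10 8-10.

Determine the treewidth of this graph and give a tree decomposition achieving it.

Treewidth 3.
Bags: B1 = {1, 2, 7, 8}  B2 = {1, 2, 4, 7}  B3 = {1, 7, 8, 10}  B4 = {1, 3, 7, 8}  B5 = {1, 2, 5, 8}  B6 = {1, 2, 5, 9}  B7 = {1, 2, 6, 9}
Tree: B1–B2, B1–B3, B1–B4, B1–B5, B5–B6, B6–B7

Every bag has size at most 4, so the width is 4 − 1 = 3 and tw(G) ≤ 3. Conversely, {1, 7, 8, 10} is a clique of size 4, and the vertices of any clique must share a bag in every tree decomposition; so some bag has ≥ 4 vertices and tw(G) ≥ 3. Hence tw(G) = 3 exactly.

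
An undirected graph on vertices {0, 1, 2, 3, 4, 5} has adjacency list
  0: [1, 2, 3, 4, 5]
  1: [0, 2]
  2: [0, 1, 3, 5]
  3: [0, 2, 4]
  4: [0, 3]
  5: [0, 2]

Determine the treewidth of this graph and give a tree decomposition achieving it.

Treewidth 2.
One such decomposition:
Bags: B1 = {0, 1, 2}  B2 = {0, 2, 5}  B3 = {0, 2, 3}  B4 = {0, 3, 4}
Tree: B1–B2, B1–B3, B3–B4

The largest bag has 3 vertices, giving width 2; this decomposition certifies tw(G) ≤ 2. Conversely, {0, 1, 2} is a clique of size 3, and the vertices of any clique must share a bag in every tree decomposition; so some bag has ≥ 3 vertices and tw(G) ≥ 2. Combining the bounds, tw(G) = 2.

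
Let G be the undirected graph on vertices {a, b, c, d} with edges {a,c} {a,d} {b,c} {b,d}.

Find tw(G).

A width-2 tree decomposition is:
Bags: B1 = {b, c, d}  B2 = {a, c, d}
Tree: B1–B2
Each bag holds 3 vertices, so the decomposition has width 2, which upper-bounds the treewidth. For the lower bound, G contains the cycle d–b–c–a–d, so G is not a forest; only forests have treewidth ≤ 1, hence tw(G) ≥ 2. Combining the bounds, tw(G) = 2.

2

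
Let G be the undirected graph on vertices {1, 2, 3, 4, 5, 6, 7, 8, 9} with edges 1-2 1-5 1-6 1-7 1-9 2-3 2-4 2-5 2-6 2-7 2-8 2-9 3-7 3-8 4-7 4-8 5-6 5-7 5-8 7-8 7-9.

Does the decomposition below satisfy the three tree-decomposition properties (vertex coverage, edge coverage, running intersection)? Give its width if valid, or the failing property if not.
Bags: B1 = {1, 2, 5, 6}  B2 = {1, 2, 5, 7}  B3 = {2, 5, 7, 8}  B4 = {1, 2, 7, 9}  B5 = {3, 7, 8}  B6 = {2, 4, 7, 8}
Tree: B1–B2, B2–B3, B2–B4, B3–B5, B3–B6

No — edge (2,3) lies in no bag.

A tree decomposition must satisfy three properties: every vertex lies in some bag; for every edge, both endpoints lie together in some bag; and for every vertex, the bags containing it form a connected subtree. Here edge (2,3) lies in no bag, so the decomposition is invalid.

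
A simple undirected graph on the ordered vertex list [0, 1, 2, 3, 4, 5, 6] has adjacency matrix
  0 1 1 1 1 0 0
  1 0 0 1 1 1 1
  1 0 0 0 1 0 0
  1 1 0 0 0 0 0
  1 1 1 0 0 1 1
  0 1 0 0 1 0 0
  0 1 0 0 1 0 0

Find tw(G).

2

A width-2 tree decomposition is:
Bags: B1 = {0, 1, 3}  B2 = {0, 1, 4}  B3 = {1, 4, 6}  B4 = {0, 2, 4}  B5 = {1, 4, 5}
Tree: B1–B2, B2–B3, B2–B4, B2–B5
Each bag holds 3 vertices, so the decomposition has width 2, which upper-bounds the treewidth. For the lower bound, the 3 vertices {0, 1, 3} are pairwise adjacent, and any tree decomposition puts a clique entirely inside one bag — forcing width ≥ 2. The upper and lower bounds meet at 2, so that is the treewidth.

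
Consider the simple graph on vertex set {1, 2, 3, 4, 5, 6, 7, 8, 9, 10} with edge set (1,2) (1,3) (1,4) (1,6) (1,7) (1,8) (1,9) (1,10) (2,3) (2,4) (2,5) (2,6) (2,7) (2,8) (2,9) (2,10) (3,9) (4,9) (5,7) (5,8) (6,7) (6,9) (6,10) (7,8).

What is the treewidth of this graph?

3

A width-3 tree decomposition is:
Bags: B1 = {1, 2, 6, 9}  B2 = {1, 2, 6, 7}  B3 = {1, 2, 7, 8}  B4 = {2, 5, 7, 8}  B5 = {1, 2, 6, 10}  B6 = {1, 2, 4, 9}  B7 = {1, 2, 3, 9}
Tree: B1–B2, B2–B3, B3–B4, B1–B5, B1–B6, B6–B7
Every bag has size at most 4, so the width is 4 − 1 = 3 and tw(G) ≤ 3. For the lower bound, the 4 vertices {1, 2, 7, 8} are pairwise adjacent, and any tree decomposition puts a clique entirely inside one bag — forcing width ≥ 3. The upper and lower bounds meet at 3, so that is the treewidth.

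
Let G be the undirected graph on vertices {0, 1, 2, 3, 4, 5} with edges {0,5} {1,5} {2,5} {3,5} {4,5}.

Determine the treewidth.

1

A width-1 tree decomposition is:
Bags: B1 = {1, 5}  B2 = {0, 5}  B3 = {2, 5}  B4 = {4, 5}  B5 = {3, 5}
Tree: B1–B2, B2–B3, B2–B4, B2–B5
Every bag has size at most 2, so the width is 2 − 1 = 1 and tw(G) ≤ 1. Since G has at least one edge (e.g. 1–5), it is not an edgeless graph, so tw(G) ≥ 1. Combining the bounds, tw(G) = 1.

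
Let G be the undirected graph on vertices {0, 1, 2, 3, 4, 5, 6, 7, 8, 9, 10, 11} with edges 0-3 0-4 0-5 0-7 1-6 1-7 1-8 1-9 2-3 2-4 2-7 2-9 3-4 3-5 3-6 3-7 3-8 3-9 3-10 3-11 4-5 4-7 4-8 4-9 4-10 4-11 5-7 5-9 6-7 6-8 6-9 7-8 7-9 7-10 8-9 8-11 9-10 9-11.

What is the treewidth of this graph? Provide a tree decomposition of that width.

The largest bag has 5 vertices, giving width 4; this decomposition certifies tw(G) ≤ 4. On the other hand G contains the 5-clique {1, 6, 7, 8, 9}. A clique must lie in a single bag of any decomposition, so no decomposition can have width below 4. Hence tw(G) = 4 exactly.

Treewidth 4.
One optimal decomposition is:
Bags: B1 = {2, 3, 4, 7, 9}  B2 = {3, 4, 7, 9, 10}  B3 = {3, 4, 7, 8, 9}  B4 = {3, 6, 7, 8, 9}  B5 = {3, 4, 8, 9, 11}  B6 = {3, 4, 5, 7, 9}  B7 = {0, 3, 4, 5, 7}  B8 = {1, 6, 7, 8, 9}
Tree: B1–B2, B1–B3, B3–B4, B3–B5, B3–B6, B6–B7, B4–B8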